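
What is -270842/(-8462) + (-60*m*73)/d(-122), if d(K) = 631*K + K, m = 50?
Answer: 1421011223/40778378 ≈ 34.847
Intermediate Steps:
d(K) = 632*K
-270842/(-8462) + (-60*m*73)/d(-122) = -270842/(-8462) + (-60*50*73)/((632*(-122))) = -270842*(-1/8462) - 3000*73/(-77104) = 135421/4231 - 219000*(-1/77104) = 135421/4231 + 27375/9638 = 1421011223/40778378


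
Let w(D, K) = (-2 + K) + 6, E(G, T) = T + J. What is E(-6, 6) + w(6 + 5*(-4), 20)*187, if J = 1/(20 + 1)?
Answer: 94375/21 ≈ 4494.0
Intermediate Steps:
J = 1/21 ≈ 0.047619
E(G, T) = 1/21 + T (E(G, T) = T + 1/21 = 1/21 + T)
w(D, K) = 4 + K
E(-6, 6) + w(6 + 5*(-4), 20)*187 = (1/21 + 6) + (4 + 20)*187 = 127/21 + 24*187 = 127/21 + 4488 = 94375/21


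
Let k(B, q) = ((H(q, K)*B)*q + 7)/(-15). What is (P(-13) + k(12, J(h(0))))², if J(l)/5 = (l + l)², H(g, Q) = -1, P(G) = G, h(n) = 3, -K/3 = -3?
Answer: 3833764/225 ≈ 17039.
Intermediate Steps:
K = 9 (K = -3*(-3) = 9)
J(l) = 20*l² (J(l) = 5*(l + l)² = 5*(2*l)² = 5*(4*l²) = 20*l²)
k(B, q) = -7/15 + B*q/15 (k(B, q) = ((-B)*q + 7)/(-15) = (-B*q + 7)*(-1/15) = (7 - B*q)*(-1/15) = -7/15 + B*q/15)
(P(-13) + k(12, J(h(0))))² = (-13 + (-7/15 + (1/15)*12*(20*3²)))² = (-13 + (-7/15 + (1/15)*12*(20*9)))² = (-13 + (-7/15 + (1/15)*12*180))² = (-13 + (-7/15 + 144))² = (-13 + 2153/15)² = (1958/15)² = 3833764/225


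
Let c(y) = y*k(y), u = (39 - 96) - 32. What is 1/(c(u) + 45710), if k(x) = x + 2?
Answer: 1/53453 ≈ 1.8708e-5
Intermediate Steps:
k(x) = 2 + x
u = -89 (u = -57 - 32 = -89)
c(y) = y*(2 + y)
1/(c(u) + 45710) = 1/(-89*(2 - 89) + 45710) = 1/(-89*(-87) + 45710) = 1/(7743 + 45710) = 1/53453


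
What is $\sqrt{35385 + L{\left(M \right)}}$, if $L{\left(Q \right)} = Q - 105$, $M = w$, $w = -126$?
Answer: $9 \sqrt{434} \approx 187.49$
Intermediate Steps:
$M = -126$
$L{\left(Q \right)} = -105 + Q$ ($L{\left(Q \right)} = Q - 105 = -105 + Q$)
$\sqrt{35385 + L{\left(M \right)}} = \sqrt{35385 - 231} = \sqrt{35154} = 9 \sqrt{434}$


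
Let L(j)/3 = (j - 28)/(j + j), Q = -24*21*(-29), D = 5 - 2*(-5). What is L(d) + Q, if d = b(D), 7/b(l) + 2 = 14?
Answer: 29091/2 ≈ 14546.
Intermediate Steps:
D = 15 (D = 5 + 10 = 15)
b(l) = 7/12 (b(l) = 7/(-2 + 14) = 7/12)
d = 7/12 ≈ 0.58333
Q = 14616 (Q = -504*(-29) = 14616)
L(j) = 3*(-28 + j)/(2*j) (L(j) = 3*((j - 28)/(j + j)) = 3*((-28 + j)/((2*j))) = 3*((-28 + j)*(1/(2*j))) = 3*((-28 + j)/(2*j)) = 3*(-28 + j)/(2*j))
L(d) + Q = (3/2 - 42/7/12) + 14616 = (3/2 - 42*12/7) + 14616 = (3/2 - 72) + 14616 = -141/2 + 14616 = 29091/2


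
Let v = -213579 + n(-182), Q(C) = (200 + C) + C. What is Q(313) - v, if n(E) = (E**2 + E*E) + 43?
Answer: 148114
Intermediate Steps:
Q(C) = 200 + 2*C
n(E) = 43 + 2*E**2 (n(E) = (E**2 + E**2) + 43 = 2*E**2 + 43 = 43 + 2*E**2)
v = -147288 (v = -213579 + (43 + 2*(-182)**2) = -213579 + (43 + 2*33124) = -213579 + (43 + 66248) = -213579 + 66291 = -147288)
Q(313) - v = (200 + 2*313) - 1*(-147288) = (200 + 626) + 147288 = 826 + 147288 = 148114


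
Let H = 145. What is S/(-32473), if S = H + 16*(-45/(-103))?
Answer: -15655/3344719 ≈ -0.0046805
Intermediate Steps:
S = 15655/103 (S = 145 + 16*(-45/(-103)) = 145 + 16*(-45*(-1/103)) = 145 + 16*(45/103) = 145 + 720/103 = 15655/103 ≈ 151.99)
S/(-32473) = (15655/103)/(-32473) = (15655/103)*(-1/32473) = -15655/3344719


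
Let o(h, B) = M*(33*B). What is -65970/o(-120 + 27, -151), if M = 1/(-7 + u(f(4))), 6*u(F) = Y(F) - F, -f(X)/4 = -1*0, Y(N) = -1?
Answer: -157595/1661 ≈ -94.880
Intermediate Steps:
f(X) = 0 (f(X) = -(-4)*0 = -4*0 = 0)
u(F) = -1/6 - F/6 (u(F) = (-1 - F)/6 = -1/6 - F/6)
M = -6/43 (M = 1/(-7 + (-1/6 - 1/6*0)) = 1/(-7 + (-1/6 + 0)) = 1/(-7 - 1/6) = 1/(-43/6) = -6/43 ≈ -0.13953)
o(h, B) = -198*B/43
-65970/o(-120 + 27, -151) = -65970/((-198/43*(-151))) = -65970/29898/43 = -65970*43/29898 = -157595/1661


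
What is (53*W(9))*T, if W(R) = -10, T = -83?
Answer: 43990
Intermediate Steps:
(53*W(9))*T = (53*(-10))*(-83) = -530*(-83) = 43990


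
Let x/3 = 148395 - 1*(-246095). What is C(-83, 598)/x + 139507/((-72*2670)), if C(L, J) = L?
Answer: -5503943507/7583675760 ≈ -0.72576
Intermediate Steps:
x = 1183470 (x = 3*(148395 - 1*(-246095)) = 3*(148395 + 246095) = 3*394490 = 1183470)
C(-83, 598)/x + 139507/((-72*2670)) = -83/1183470 + 139507/((-72*2670)) = -83*1/1183470 + 139507/(-192240) = -83/1183470 + 139507*(-1/192240) = -83/1183470 - 139507/192240 = -5503943507/7583675760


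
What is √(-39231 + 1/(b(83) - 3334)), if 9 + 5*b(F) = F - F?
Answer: 23*I*√20630688754/16679 ≈ 198.07*I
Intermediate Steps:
b(F) = -9/5 (b(F) = -9/5 + (F - F)/5 = -9/5 + (⅕)*0 = -9/5 + 0 = -9/5)
√(-39231 + 1/(b(83) - 3334)) = √(-39231 + 1/(-9/5 - 3334)) = √(-39231 + 1/(-16679/5)) = √(-39231 - 5/16679) = √(-654333854/16679) = 23*I*√20630688754/16679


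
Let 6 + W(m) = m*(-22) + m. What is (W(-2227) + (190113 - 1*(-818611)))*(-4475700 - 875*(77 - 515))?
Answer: -4319519588250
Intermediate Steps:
W(m) = -6 - 21*m (W(m) = -6 + (m*(-22) + m) = -6 + (-22*m + m) = -6 - 21*m)
(W(-2227) + (190113 - 1*(-818611)))*(-4475700 - 875*(77 - 515)) = ((-6 - 21*(-2227)) + (190113 - 1*(-818611)))*(-4475700 - 875*(77 - 515)) = ((-6 + 46767) + (190113 + 818611))*(-4475700 - 875*(-438)) = (46761 + 1008724)*(-4475700 + 383250) = 1055485*(-4092450) = -4319519588250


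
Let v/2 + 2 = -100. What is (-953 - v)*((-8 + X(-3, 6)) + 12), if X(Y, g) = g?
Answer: -7490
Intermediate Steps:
v = -204 (v = -4 + 2*(-100) = -4 - 200 = -204)
(-953 - v)*((-8 + X(-3, 6)) + 12) = (-953 - 1*(-204))*((-8 + 6) + 12) = (-953 + 204)*(-2 + 12) = -749*10 = -7490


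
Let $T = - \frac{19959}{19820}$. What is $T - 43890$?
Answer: $- \frac{869919759}{19820} \approx -43891.0$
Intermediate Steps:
$T = - \frac{19959}{19820}$ ($T = \left(-19959\right) \frac{1}{19820} = - \frac{19959}{19820} \approx -1.007$)
$T - 43890 = - \frac{19959}{19820} - 43890 = - \frac{869919759}{19820}$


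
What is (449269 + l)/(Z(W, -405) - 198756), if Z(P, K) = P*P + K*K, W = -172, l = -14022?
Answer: -435247/5147 ≈ -84.563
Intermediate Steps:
Z(P, K) = K**2 + P**2 (Z(P, K) = P**2 + K**2 = K**2 + P**2)
(449269 + l)/(Z(W, -405) - 198756) = (449269 - 14022)/(((-405)**2 + (-172)**2) - 198756) = 435247/((164025 + 29584) - 198756) = 435247/(193609 - 198756) = 435247/(-5147) = 435247*(-1/5147) = -435247/5147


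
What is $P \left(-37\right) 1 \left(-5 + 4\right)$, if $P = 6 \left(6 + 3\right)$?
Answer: $1998$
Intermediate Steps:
$P = 54$ ($P = 6 \cdot 9 = 54$)
$P \left(-37\right) 1 \left(-5 + 4\right) = 54 \left(-37\right) 1 \left(-5 + 4\right) = - 1998 \cdot 1 \left(-1\right) = \left(-1998\right) \left(-1\right) = 1998$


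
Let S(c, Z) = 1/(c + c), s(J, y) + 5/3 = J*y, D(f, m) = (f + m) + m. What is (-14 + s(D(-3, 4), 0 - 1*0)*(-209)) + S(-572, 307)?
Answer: 1147429/3432 ≈ 334.33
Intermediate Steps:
D(f, m) = f + 2*m
s(J, y) = -5/3 + J*y
S(c, Z) = 1/(2*c)
(-14 + s(D(-3, 4), 0 - 1*0)*(-209)) + S(-572, 307) = (-14 + (-5/3 + (-3 + 2*4)*(0 - 1*0))*(-209)) + (½)/(-572) = (-14 + (-5/3 + (-3 + 8)*(0 + 0))*(-209)) + (½)*(-1/572) = (-14 + (-5/3 + 5*0)*(-209)) - 1/1144 = (-14 + (-5/3 + 0)*(-209)) - 1/1144 = (-14 - 5/3*(-209)) - 1/1144 = (-14 + 1045/3) - 1/1144 = 1003/3 - 1/1144 = 1147429/3432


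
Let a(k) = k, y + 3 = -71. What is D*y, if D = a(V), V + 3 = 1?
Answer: 148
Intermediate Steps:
y = -74 (y = -3 - 71 = -74)
V = -2 (V = -3 + 1 = -2)
D = -2
D*y = -2*(-74) = 148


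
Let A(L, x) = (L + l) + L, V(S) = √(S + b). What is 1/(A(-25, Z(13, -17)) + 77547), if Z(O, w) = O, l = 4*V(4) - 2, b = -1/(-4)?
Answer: 77495/6005474957 - 2*√17/6005474957 ≈ 1.2903e-5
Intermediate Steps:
b = ¼ (b = -1*(-¼) = ¼ ≈ 0.25000)
V(S) = √(¼ + S) (V(S) = √(S + ¼) = √(¼ + S))
l = -2 + 2*√17 (l = 4*(√(1 + 4*4)/2) - 2 = 4*(√(1 + 16)/2) - 2 = 4*(√17/2) - 2 = 2*√17 - 2 = -2 + 2*√17 ≈ 6.2462)
A(L, x) = -2 + 2*L + 2*√17 (A(L, x) = (L + (-2 + 2*√17)) + L = (-2 + L + 2*√17) + L = -2 + 2*L + 2*√17)
1/(A(-25, Z(13, -17)) + 77547) = 1/((-2 + 2*(-25) + 2*√17) + 77547) = 1/((-2 - 50 + 2*√17) + 77547) = 1/((-52 + 2*√17) + 77547) = 1/(77495 + 2*√17)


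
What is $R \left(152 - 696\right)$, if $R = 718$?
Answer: $-390592$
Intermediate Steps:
$R \left(152 - 696\right) = 718 \left(152 - 696\right) = 718 \left(-544\right) = -390592$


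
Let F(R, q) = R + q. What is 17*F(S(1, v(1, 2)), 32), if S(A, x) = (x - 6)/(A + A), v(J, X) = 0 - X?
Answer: 476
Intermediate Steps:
v(J, X) = -X
S(A, x) = (-6 + x)/(2*A) (S(A, x) = (-6 + x)/((2*A)) = (-6 + x)*(1/(2*A)) = (-6 + x)/(2*A))
17*F(S(1, v(1, 2)), 32) = 17*((½)*(-6 - 1*2)/1 + 32) = 17*((½)*1*(-6 - 2) + 32) = 17*((½)*1*(-8) + 32) = 17*(-4 + 32) = 17*28 = 476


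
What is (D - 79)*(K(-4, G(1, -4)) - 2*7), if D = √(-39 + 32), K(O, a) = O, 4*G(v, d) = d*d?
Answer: 1422 - 18*I*√7 ≈ 1422.0 - 47.624*I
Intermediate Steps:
G(v, d) = d²/4 (G(v, d) = (d*d)/4 = d²/4)
D = I*√7 (D = √(-7) = I*√7 ≈ 2.6458*I)
(D - 79)*(K(-4, G(1, -4)) - 2*7) = (I*√7 - 79)*(-4 - 2*7) = (-79 + I*√7)*(-4 - 14) = (-79 + I*√7)*(-18) = 1422 - 18*I*√7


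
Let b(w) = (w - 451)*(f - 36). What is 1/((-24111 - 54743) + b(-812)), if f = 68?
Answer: -1/119270 ≈ -8.3843e-6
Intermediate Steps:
b(w) = -14432 + 32*w (b(w) = (w - 451)*(68 - 36) = (-451 + w)*32 = -14432 + 32*w)
1/((-24111 - 54743) + b(-812)) = 1/((-24111 - 54743) + (-14432 + 32*(-812))) = 1/(-78854 + (-14432 - 25984)) = 1/(-78854 - 40416) = 1/(-119270) = -1/119270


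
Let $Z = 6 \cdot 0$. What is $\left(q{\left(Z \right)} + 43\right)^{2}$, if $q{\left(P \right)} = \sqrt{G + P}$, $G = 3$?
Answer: $\left(43 + \sqrt{3}\right)^{2} \approx 2001.0$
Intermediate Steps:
$Z = 0$
$q{\left(P \right)} = \sqrt{3 + P}$
$\left(q{\left(Z \right)} + 43\right)^{2} = \left(\sqrt{3 + 0} + 43\right)^{2} = \left(\sqrt{3} + 43\right)^{2} = \left(43 + \sqrt{3}\right)^{2}$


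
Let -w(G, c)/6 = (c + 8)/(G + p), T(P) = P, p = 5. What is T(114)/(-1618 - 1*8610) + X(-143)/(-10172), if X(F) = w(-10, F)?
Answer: 31083/6502451 ≈ 0.0047802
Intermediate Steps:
w(G, c) = -6*(8 + c)/(5 + G) (w(G, c) = -6*(c + 8)/(G + 5) = -6*(8 + c)/(5 + G))
X(F) = 48/5 + 6*F/5 (X(F) = 6*(-8 - F)/(5 - 10) = 6*(-8 - F)/(-5) = 6*(-⅕)*(-8 - F) = 48/5 + 6*F/5)
T(114)/(-1618 - 1*8610) + X(-143)/(-10172) = 114/(-1618 - 1*8610) + (48/5 + (6/5)*(-143))/(-10172) = 114/(-1618 - 8610) + (48/5 - 858/5)*(-1/10172) = 114/(-10228) - 162*(-1/10172) = 114*(-1/10228) + 81/5086 = -57/5114 + 81/5086 = 31083/6502451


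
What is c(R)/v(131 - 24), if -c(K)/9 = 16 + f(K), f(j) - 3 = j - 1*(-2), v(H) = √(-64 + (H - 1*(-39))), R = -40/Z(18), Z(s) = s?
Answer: -169*√82/82 ≈ -18.663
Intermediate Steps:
R = -20/9 (R = -40/18 = -40*1/18 = -20/9 ≈ -2.2222)
v(H) = √(-25 + H) (v(H) = √(-64 + (H + 39)) = √(-64 + (39 + H)) = √(-25 + H))
f(j) = 5 + j (f(j) = 3 + (j - 1*(-2)) = 3 + (j + 2) = 3 + (2 + j) = 5 + j)
c(K) = -189 - 9*K (c(K) = -9*(16 + (5 + K)) = -9*(21 + K) = -189 - 9*K)
c(R)/v(131 - 24) = (-189 - 9*(-20/9))/(√(-25 + (131 - 24))) = (-189 + 20)/(√(-25 + 107)) = -169*√82/82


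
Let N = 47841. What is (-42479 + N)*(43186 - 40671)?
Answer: 13485430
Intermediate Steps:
(-42479 + N)*(43186 - 40671) = (-42479 + 47841)*(43186 - 40671) = 5362*2515 = 13485430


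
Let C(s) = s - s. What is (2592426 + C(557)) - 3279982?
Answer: -687556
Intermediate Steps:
C(s) = 0
(2592426 + C(557)) - 3279982 = (2592426 + 0) - 3279982 = 2592426 - 3279982 = -687556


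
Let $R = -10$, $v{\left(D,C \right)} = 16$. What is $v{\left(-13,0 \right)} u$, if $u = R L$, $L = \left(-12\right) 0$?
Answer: $0$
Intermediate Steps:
$L = 0$
$u = 0$ ($u = \left(-10\right) 0 = 0$)
$v{\left(-13,0 \right)} u = 16 \cdot 0 = 0$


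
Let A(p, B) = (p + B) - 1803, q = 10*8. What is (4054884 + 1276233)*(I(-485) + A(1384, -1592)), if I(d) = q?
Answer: -10294386927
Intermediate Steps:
q = 80
I(d) = 80
A(p, B) = -1803 + B + p (A(p, B) = (B + p) - 1803 = -1803 + B + p)
(4054884 + 1276233)*(I(-485) + A(1384, -1592)) = (4054884 + 1276233)*(80 + (-1803 - 1592 + 1384)) = 5331117*(80 - 2011) = 5331117*(-1931) = -10294386927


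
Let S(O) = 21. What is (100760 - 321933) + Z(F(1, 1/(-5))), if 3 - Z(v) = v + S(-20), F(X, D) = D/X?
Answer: -1105954/5 ≈ -2.2119e+5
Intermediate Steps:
Z(v) = -18 - v (Z(v) = 3 - (v + 21) = 3 - (21 + v) = 3 + (-21 - v) = -18 - v)
(100760 - 321933) + Z(F(1, 1/(-5))) = (100760 - 321933) + (-18 - 1/((-5)*1)) = -221173 + (-18 - (-1)/5) = -221173 + (-18 - 1*(-⅕)) = -221173 + (-18 + ⅕) = -221173 - 89/5 = -1105954/5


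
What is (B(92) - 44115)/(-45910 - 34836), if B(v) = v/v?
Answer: 22057/40373 ≈ 0.54633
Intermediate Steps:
B(v) = 1
(B(92) - 44115)/(-45910 - 34836) = (1 - 44115)/(-45910 - 34836) = -44114/(-80746) = -44114*(-1/80746) = 22057/40373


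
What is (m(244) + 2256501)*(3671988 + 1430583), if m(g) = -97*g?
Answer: 11393188913643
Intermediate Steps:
(m(244) + 2256501)*(3671988 + 1430583) = (-97*244 + 2256501)*(3671988 + 1430583) = (-23668 + 2256501)*5102571 = 2232833*5102571 = 11393188913643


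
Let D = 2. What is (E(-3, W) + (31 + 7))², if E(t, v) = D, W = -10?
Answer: 1600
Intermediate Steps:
E(t, v) = 2
(E(-3, W) + (31 + 7))² = (2 + (31 + 7))² = (2 + 38)² = 40² = 1600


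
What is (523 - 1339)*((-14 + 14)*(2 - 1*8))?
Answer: 0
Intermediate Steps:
(523 - 1339)*((-14 + 14)*(2 - 1*8)) = -0*(2 - 8) = -0*(-6) = -816*0 = 0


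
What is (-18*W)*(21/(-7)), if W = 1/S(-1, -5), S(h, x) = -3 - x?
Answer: 27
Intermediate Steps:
W = ½ (W = 1/(-3 - 1*(-5)) = 1/(-3 + 5) = 1/2 = ½ ≈ 0.50000)
(-18*W)*(21/(-7)) = (-18*½)*(21/(-7)) = -189*(-1)/7 = -9*(-3) = 27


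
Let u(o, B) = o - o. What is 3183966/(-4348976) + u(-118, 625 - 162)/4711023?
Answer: -1591983/2174488 ≈ -0.73212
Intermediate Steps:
u(o, B) = 0
3183966/(-4348976) + u(-118, 625 - 162)/4711023 = 3183966/(-4348976) + 0/4711023 = 3183966*(-1/4348976) + 0*(1/4711023) = -1591983/2174488 + 0 = -1591983/2174488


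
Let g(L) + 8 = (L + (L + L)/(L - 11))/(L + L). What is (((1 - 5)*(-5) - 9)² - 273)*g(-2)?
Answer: 14972/13 ≈ 1151.7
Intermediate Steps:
g(L) = -8 + (L + 2*L/(-11 + L))/(2*L) (g(L) = -8 + (L + (L + L)/(L - 11))/(L + L) = -8 + (L + (2*L)/(-11 + L))/((2*L)) = -8 + (L + 2*L/(-11 + L))*(1/(2*L)) = -8 + (L + 2*L/(-11 + L))/(2*L))
(((1 - 5)*(-5) - 9)² - 273)*g(-2) = (((1 - 5)*(-5) - 9)² - 273)*((167 - 15*(-2))/(2*(-11 - 2))) = ((-4*(-5) - 9)² - 273)*((½)*(167 + 30)/(-13)) = ((20 - 9)² - 273)*((½)*(-1/13)*197) = (11² - 273)*(-197/26) = (121 - 273)*(-197/26) = -152*(-197/26) = 14972/13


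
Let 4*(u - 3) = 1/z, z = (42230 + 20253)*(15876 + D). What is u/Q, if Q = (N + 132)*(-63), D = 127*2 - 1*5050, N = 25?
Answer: -8307739681/27390617724960 ≈ -0.00030331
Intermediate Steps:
D = -4796 (D = 254 - 5050 = -4796)
z = 692311640 (z = (42230 + 20253)*(15876 - 4796) = 62483*11080 = 692311640)
u = 8307739681/2769246560 (u = 3 + (1/4)/692311640 = 3 + (1/4)*(1/692311640) = 3 + 1/2769246560 = 8307739681/2769246560 ≈ 3.0000)
Q = -9891 (Q = (25 + 132)*(-63) = 157*(-63) = -9891)
u/Q = (8307739681/2769246560)/(-9891) = (8307739681/2769246560)*(-1/9891) = -8307739681/27390617724960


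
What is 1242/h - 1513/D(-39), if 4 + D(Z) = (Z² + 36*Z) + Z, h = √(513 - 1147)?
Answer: -1513/74 - 621*I*√634/317 ≈ -20.446 - 49.326*I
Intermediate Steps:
h = I*√634 (h = √(-634) = I*√634 ≈ 25.179*I)
D(Z) = -4 + Z² + 37*Z (D(Z) = -4 + ((Z² + 36*Z) + Z) = -4 + (Z² + 37*Z) = -4 + Z² + 37*Z)
1242/h - 1513/D(-39) = 1242/((I*√634)) - 1513/(-4 + (-39)² + 37*(-39)) = 1242*(-I*√634/634) - 1513/(-4 + 1521 - 1443) = -621*I*√634/317 - 1513/74 = -1513/74 - 621*I*√634/317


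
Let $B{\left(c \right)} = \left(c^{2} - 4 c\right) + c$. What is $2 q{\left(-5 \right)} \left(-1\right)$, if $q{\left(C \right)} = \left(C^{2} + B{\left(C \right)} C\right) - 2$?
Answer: $354$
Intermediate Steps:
$B{\left(c \right)} = c^{2} - 3 c$
$q{\left(C \right)} = -2 + C^{2} + C^{2} \left(-3 + C\right)$ ($q{\left(C \right)} = \left(C^{2} + C \left(-3 + C\right) C\right) - 2 = \left(C^{2} + C^{2} \left(-3 + C\right)\right) - 2 = -2 + C^{2} + C^{2} \left(-3 + C\right)$)
$2 q{\left(-5 \right)} \left(-1\right) = 2 \left(-2 + \left(-5\right)^{3} - 2 \left(-5\right)^{2}\right) \left(-1\right) = 2 \left(-2 - 125 - 50\right) \left(-1\right) = 2 \left(-177\right) \left(-1\right) = \left(-354\right) \left(-1\right) = 354$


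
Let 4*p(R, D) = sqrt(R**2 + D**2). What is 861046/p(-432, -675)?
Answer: 3444184*sqrt(881)/23787 ≈ 4297.7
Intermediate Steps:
p(R, D) = sqrt(D**2 + R**2)/4 (p(R, D) = sqrt(R**2 + D**2)/4 = sqrt(D**2 + R**2)/4)
861046/p(-432, -675) = 861046/((sqrt((-675)**2 + (-432)**2)/4)) = 861046/((sqrt(455625 + 186624)/4)) = 861046/((sqrt(642249)/4)) = 861046/(((27*sqrt(881))/4)) = 861046/((27*sqrt(881)/4)) = 861046*(4*sqrt(881)/23787) = 3444184*sqrt(881)/23787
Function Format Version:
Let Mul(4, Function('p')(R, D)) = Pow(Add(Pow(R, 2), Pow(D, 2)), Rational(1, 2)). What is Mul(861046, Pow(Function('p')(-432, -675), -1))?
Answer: Mul(Rational(3444184, 23787), Pow(881, Rational(1, 2))) ≈ 4297.7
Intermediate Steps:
Function('p')(R, D) = Mul(Rational(1, 4), Pow(Add(Pow(D, 2), Pow(R, 2)), Rational(1, 2))) (Function('p')(R, D) = Mul(Rational(1, 4), Pow(Add(Pow(R, 2), Pow(D, 2)), Rational(1, 2))) = Mul(Rational(1, 4), Pow(Add(Pow(D, 2), Pow(R, 2)), Rational(1, 2))))
Mul(861046, Pow(Function('p')(-432, -675), -1)) = Mul(861046, Pow(Mul(Rational(1, 4), Pow(Add(Pow(-675, 2), Pow(-432, 2)), Rational(1, 2))), -1)) = Mul(861046, Pow(Mul(Rational(1, 4), Pow(Add(455625, 186624), Rational(1, 2))), -1)) = Mul(861046, Pow(Mul(Rational(1, 4), Pow(642249, Rational(1, 2))), -1)) = Mul(861046, Pow(Mul(Rational(1, 4), Mul(27, Pow(881, Rational(1, 2)))), -1)) = Mul(861046, Pow(Mul(Rational(27, 4), Pow(881, Rational(1, 2))), -1)) = Mul(861046, Mul(Rational(4, 23787), Pow(881, Rational(1, 2)))) = Mul(Rational(3444184, 23787), Pow(881, Rational(1, 2)))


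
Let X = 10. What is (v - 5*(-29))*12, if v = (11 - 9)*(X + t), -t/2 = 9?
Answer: 1548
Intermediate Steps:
t = -18 (t = -2*9 = -18)
v = -16 (v = (11 - 9)*(10 - 18) = 2*(-8) = -16)
(v - 5*(-29))*12 = (-16 - 5*(-29))*12 = (-16 + 145)*12 = 129*12 = 1548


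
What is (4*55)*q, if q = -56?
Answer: -12320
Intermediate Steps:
(4*55)*q = (4*55)*(-56) = 220*(-56) = -12320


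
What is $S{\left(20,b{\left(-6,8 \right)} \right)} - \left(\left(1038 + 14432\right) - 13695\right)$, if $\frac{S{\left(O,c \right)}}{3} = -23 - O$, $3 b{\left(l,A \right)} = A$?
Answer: $-1904$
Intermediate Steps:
$b{\left(l,A \right)} = \frac{A}{3}$
$S{\left(O,c \right)} = -69 - 3 O$ ($S{\left(O,c \right)} = 3 \left(-23 - O\right) = -69 - 3 O$)
$S{\left(20,b{\left(-6,8 \right)} \right)} - \left(\left(1038 + 14432\right) - 13695\right) = \left(-69 - 60\right) - \left(\left(1038 + 14432\right) - 13695\right) = \left(-69 - 60\right) - \left(15470 - 13695\right) = -129 - 1775 = -1904$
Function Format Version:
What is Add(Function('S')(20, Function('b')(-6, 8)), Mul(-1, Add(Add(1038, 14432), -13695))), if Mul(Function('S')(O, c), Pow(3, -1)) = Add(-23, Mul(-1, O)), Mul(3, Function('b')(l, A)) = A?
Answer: -1904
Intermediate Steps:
Function('b')(l, A) = Mul(Rational(1, 3), A)
Function('S')(O, c) = Add(-69, Mul(-3, O)) (Function('S')(O, c) = Mul(3, Add(-23, Mul(-1, O))) = Add(-69, Mul(-3, O)))
Add(Function('S')(20, Function('b')(-6, 8)), Mul(-1, Add(Add(1038, 14432), -13695))) = Add(Add(-69, Mul(-3, 20)), Mul(-1, Add(Add(1038, 14432), -13695))) = Add(Add(-69, -60), Mul(-1, Add(15470, -13695))) = Add(-129, Mul(-1, 1775)) = Add(-129, -1775) = -1904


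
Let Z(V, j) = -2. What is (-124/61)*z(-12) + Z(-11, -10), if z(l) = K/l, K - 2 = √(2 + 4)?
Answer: -304/183 + 31*√6/183 ≈ -1.2463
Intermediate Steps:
K = 2 + √6 (K = 2 + √(2 + 4) = 2 + √6 ≈ 4.4495)
z(l) = (2 + √6)/l
(-124/61)*z(-12) + Z(-11, -10) = (-124/61)*((2 + √6)/(-12)) - 2 = (-124*1/61)*(-(2 + √6)/12) - 2 = -124*(-⅙ - √6/12)/61 - 2 = (62/183 + 31*√6/183) - 2 = -304/183 + 31*√6/183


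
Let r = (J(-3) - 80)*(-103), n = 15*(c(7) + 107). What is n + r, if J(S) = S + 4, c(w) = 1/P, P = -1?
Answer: 9727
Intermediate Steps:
c(w) = -1 (c(w) = 1/(-1) = -1)
J(S) = 4 + S
n = 1590 (n = 15*(-1 + 107) = 15*106 = 1590)
r = 8137 (r = ((4 - 3) - 80)*(-103) = (1 - 80)*(-103) = -79*(-103) = 8137)
n + r = 1590 + 8137 = 9727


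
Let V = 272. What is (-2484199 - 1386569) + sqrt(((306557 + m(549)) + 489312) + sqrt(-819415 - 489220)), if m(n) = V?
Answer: -3870768 + sqrt(796141 + I*sqrt(1308635)) ≈ -3.8699e+6 + 0.64104*I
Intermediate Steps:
m(n) = 272
(-2484199 - 1386569) + sqrt(((306557 + m(549)) + 489312) + sqrt(-819415 - 489220)) = (-2484199 - 1386569) + sqrt(((306557 + 272) + 489312) + sqrt(-819415 - 489220)) = -3870768 + sqrt((306829 + 489312) + sqrt(-1308635)) = -3870768 + sqrt(796141 + I*sqrt(1308635))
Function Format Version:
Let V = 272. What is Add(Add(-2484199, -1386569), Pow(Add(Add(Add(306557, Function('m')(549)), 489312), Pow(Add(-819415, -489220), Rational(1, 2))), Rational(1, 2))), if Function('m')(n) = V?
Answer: Add(-3870768, Pow(Add(796141, Mul(I, Pow(1308635, Rational(1, 2)))), Rational(1, 2))) ≈ Add(-3.8699e+6, Mul(0.64104, I))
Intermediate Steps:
Function('m')(n) = 272
Add(Add(-2484199, -1386569), Pow(Add(Add(Add(306557, Function('m')(549)), 489312), Pow(Add(-819415, -489220), Rational(1, 2))), Rational(1, 2))) = Add(Add(-2484199, -1386569), Pow(Add(Add(Add(306557, 272), 489312), Pow(Add(-819415, -489220), Rational(1, 2))), Rational(1, 2))) = Add(-3870768, Pow(Add(Add(306829, 489312), Pow(-1308635, Rational(1, 2))), Rational(1, 2))) = Add(-3870768, Pow(Add(796141, Mul(I, Pow(1308635, Rational(1, 2)))), Rational(1, 2)))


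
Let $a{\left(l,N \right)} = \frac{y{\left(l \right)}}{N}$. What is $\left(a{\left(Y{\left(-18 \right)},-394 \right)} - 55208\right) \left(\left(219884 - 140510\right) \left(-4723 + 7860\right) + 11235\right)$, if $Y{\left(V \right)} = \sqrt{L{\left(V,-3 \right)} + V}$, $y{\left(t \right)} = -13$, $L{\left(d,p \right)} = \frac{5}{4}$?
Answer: $- \frac{5416395363240147}{394} \approx -1.3747 \cdot 10^{13}$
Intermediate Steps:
$L{\left(d,p \right)} = \frac{5}{4}$ ($L{\left(d,p \right)} = 5 \cdot \frac{1}{4} = \frac{5}{4}$)
$Y{\left(V \right)} = \sqrt{\frac{5}{4} + V}$
$a{\left(l,N \right)} = - \frac{13}{N}$
$\left(a{\left(Y{\left(-18 \right)},-394 \right)} - 55208\right) \left(\left(219884 - 140510\right) \left(-4723 + 7860\right) + 11235\right) = \left(- \frac{13}{-394} - 55208\right) \left(\left(219884 - 140510\right) \left(-4723 + 7860\right) + 11235\right) = \left(\left(-13\right) \left(- \frac{1}{394}\right) - 55208\right) \left(79374 \cdot 3137 + 11235\right) = \left(\frac{13}{394} - 55208\right) \left(248996238 + 11235\right) = \left(- \frac{21751939}{394}\right) 249007473 = - \frac{5416395363240147}{394}$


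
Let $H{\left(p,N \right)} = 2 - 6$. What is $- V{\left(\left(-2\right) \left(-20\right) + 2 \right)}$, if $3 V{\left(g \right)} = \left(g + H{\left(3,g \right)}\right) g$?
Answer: $-532$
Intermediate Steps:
$H{\left(p,N \right)} = -4$ ($H{\left(p,N \right)} = 2 - 6 = -4$)
$V{\left(g \right)} = \frac{g \left(-4 + g\right)}{3}$ ($V{\left(g \right)} = \frac{\left(g - 4\right) g}{3} = \frac{\left(-4 + g\right) g}{3} = \frac{g \left(-4 + g\right)}{3}$)
$- V{\left(\left(-2\right) \left(-20\right) + 2 \right)} = - \frac{\left(\left(-2\right) \left(-20\right) + 2\right) \left(-4 + \left(\left(-2\right) \left(-20\right) + 2\right)\right)}{3} = - \frac{\left(40 + 2\right) \left(-4 + \left(40 + 2\right)\right)}{3} = - \frac{42 \left(-4 + 42\right)}{3} = - \frac{42 \cdot 38}{3} = \left(-1\right) 532 = -532$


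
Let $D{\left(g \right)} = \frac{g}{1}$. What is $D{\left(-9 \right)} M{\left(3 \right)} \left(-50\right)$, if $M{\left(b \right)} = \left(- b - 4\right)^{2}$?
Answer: $22050$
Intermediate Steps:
$M{\left(b \right)} = \left(-4 - b\right)^{2}$
$D{\left(g \right)} = g$ ($D{\left(g \right)} = g 1 = g$)
$D{\left(-9 \right)} M{\left(3 \right)} \left(-50\right) = - 9 \left(4 + 3\right)^{2} \left(-50\right) = - 9 \cdot 7^{2} \left(-50\right) = \left(-9\right) 49 \left(-50\right) = \left(-441\right) \left(-50\right) = 22050$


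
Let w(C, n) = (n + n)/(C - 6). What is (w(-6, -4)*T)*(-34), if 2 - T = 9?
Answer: 476/3 ≈ 158.67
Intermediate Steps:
T = -7 (T = 2 - 1*9 = 2 - 9 = -7)
w(C, n) = 2*n/(-6 + C) (w(C, n) = (2*n)/(-6 + C) = 2*n/(-6 + C))
(w(-6, -4)*T)*(-34) = ((2*(-4)/(-6 - 6))*(-7))*(-34) = ((2*(-4)/(-12))*(-7))*(-34) = ((2*(-4)*(-1/12))*(-7))*(-34) = ((2/3)*(-7))*(-34) = -14/3*(-34) = 476/3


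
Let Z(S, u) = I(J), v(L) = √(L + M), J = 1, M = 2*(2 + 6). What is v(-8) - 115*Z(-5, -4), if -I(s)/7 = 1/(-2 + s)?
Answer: -805 + 2*√2 ≈ -802.17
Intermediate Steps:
M = 16 (M = 2*8 = 16)
I(s) = -7/(-2 + s)
v(L) = √(16 + L) (v(L) = √(L + 16) = √(16 + L))
Z(S, u) = 7 (Z(S, u) = -7/(-2 + 1) = -7/(-1) = -7*(-1) = 7)
v(-8) - 115*Z(-5, -4) = √(16 - 8) - 115*7 = √8 - 805 = 2*√2 - 805 = -805 + 2*√2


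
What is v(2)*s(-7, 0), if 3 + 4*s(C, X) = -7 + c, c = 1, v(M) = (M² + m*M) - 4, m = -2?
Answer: 9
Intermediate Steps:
v(M) = -4 + M² - 2*M (v(M) = (M² - 2*M) - 4 = -4 + M² - 2*M)
s(C, X) = -9/4 (s(C, X) = -¾ + (-7 + 1)/4 = -¾ + (¼)*(-6) = -¾ - 3/2 = -9/4)
v(2)*s(-7, 0) = (-4 + 2² - 2*2)*(-9/4) = (-4 + 4 - 4)*(-9/4) = -4*(-9/4) = 9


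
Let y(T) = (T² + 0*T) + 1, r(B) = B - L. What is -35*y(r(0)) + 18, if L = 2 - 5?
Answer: -332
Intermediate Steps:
L = -3
r(B) = 3 + B (r(B) = B - 1*(-3) = B + 3 = 3 + B)
y(T) = 1 + T² (y(T) = (T² + 0) + 1 = T² + 1 = 1 + T²)
-35*y(r(0)) + 18 = -35*(1 + (3 + 0)²) + 18 = -35*(1 + 3²) + 18 = -35*(1 + 9) + 18 = -35*10 + 18 = -350 + 18 = -332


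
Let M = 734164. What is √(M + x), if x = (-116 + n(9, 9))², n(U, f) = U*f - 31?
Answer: 2*√184630 ≈ 859.37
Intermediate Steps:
n(U, f) = -31 + U*f
x = 4356 (x = (-116 + (-31 + 9*9))² = (-116 + (-31 + 81))² = (-116 + 50)² = (-66)² = 4356)
√(M + x) = √(734164 + 4356) = √738520 = 2*√184630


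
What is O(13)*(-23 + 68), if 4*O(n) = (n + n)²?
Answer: 7605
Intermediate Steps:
O(n) = n² (O(n) = (n + n)²/4 = (2*n)²/4 = (4*n²)/4 = n²)
O(13)*(-23 + 68) = 13²*(-23 + 68) = 169*45 = 7605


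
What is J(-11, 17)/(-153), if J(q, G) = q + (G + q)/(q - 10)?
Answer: 79/1071 ≈ 0.073763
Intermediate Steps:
J(q, G) = q + (G + q)/(-10 + q)
J(-11, 17)/(-153) = ((17 + (-11)² - 9*(-11))/(-10 - 11))/(-153) = ((17 + 121 + 99)/(-21))*(-1/153) = -1/21*237*(-1/153) = -79/7*(-1/153) = 79/1071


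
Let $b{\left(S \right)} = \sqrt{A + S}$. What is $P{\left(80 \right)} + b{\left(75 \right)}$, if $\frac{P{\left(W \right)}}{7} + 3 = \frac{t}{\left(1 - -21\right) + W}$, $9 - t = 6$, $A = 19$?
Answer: $- \frac{707}{34} + \sqrt{94} \approx -11.099$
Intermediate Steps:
$t = 3$ ($t = 9 - 6 = 3$)
$b{\left(S \right)} = \sqrt{19 + S}$
$P{\left(W \right)} = -21 + \frac{21}{22 + W}$ ($P{\left(W \right)} = -21 + 7 \frac{1}{\left(1 - -21\right) + W} 3 = -21 + 7 \frac{1}{\left(1 + 21\right) + W} 3 = -21 + 7 \frac{1}{22 + W} 3 = -21 + 7 \frac{3}{22 + W} = -21 + \frac{21}{22 + W}$)
$P{\left(80 \right)} + b{\left(75 \right)} = \frac{21 \left(-21 - 80\right)}{22 + 80} + \sqrt{19 + 75} = \frac{21 \left(-21 - 80\right)}{102} + \sqrt{94} = 21 \cdot \frac{1}{102} \left(-101\right) + \sqrt{94} = - \frac{707}{34} + \sqrt{94}$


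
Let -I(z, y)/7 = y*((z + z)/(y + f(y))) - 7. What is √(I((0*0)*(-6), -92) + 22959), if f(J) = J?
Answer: 4*√1438 ≈ 151.68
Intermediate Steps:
I(z, y) = 49 - 7*z (I(z, y) = -7*(y*((z + z)/(y + y)) - 7) = -7*(y*((2*z)/((2*y))) - 7) = -7*(y*((2*z)*(1/(2*y))) - 7) = -7*(y*(z/y) - 7) = -7*(z - 7) = -7*(-7 + z) = 49 - 7*z)
√(I((0*0)*(-6), -92) + 22959) = √((49 - 7*0*0*(-6)) + 22959) = √((49 - 0*(-6)) + 22959) = √((49 - 7*0) + 22959) = √((49 + 0) + 22959) = √(49 + 22959) = √23008 = 4*√1438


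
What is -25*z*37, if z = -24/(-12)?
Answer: -1850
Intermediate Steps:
z = 2 (z = -24*(-1/12) = 2)
-25*z*37 = -25*2*37 = -50*37 = -1850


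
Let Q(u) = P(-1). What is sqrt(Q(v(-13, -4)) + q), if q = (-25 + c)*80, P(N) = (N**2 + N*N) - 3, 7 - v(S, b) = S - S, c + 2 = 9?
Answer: I*sqrt(1441) ≈ 37.961*I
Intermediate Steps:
c = 7 (c = -2 + 9 = 7)
v(S, b) = 7 (v(S, b) = 7 - (S - S) = 7 - 1*0 = 7 + 0 = 7)
P(N) = -3 + 2*N**2 (P(N) = (N**2 + N**2) - 3 = 2*N**2 - 3 = -3 + 2*N**2)
Q(u) = -1 (Q(u) = -3 + 2*(-1)**2 = -3 + 2*1 = -3 + 2 = -1)
q = -1440 (q = (-25 + 7)*80 = -18*80 = -1440)
sqrt(Q(v(-13, -4)) + q) = sqrt(-1 - 1440) = sqrt(-1441) = I*sqrt(1441)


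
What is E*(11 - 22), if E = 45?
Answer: -495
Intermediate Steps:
E*(11 - 22) = 45*(11 - 22) = 45*(-11) = -495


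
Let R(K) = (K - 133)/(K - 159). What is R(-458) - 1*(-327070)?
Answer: 201802781/617 ≈ 3.2707e+5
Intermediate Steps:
R(K) = (-133 + K)/(-159 + K)
R(-458) - 1*(-327070) = (-133 - 458)/(-159 - 458) - 1*(-327070) = -591/(-617) + 327070 = -1/617*(-591) + 327070 = 591/617 + 327070 = 201802781/617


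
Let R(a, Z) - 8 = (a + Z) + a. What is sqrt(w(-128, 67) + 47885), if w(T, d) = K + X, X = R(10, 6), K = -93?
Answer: 3*sqrt(5314) ≈ 218.69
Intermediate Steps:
R(a, Z) = 8 + Z + 2*a (R(a, Z) = 8 + ((a + Z) + a) = 8 + ((Z + a) + a) = 8 + (Z + 2*a) = 8 + Z + 2*a)
X = 34 (X = 8 + 6 + 2*10 = 8 + 6 + 20 = 34)
w(T, d) = -59 (w(T, d) = -93 + 34 = -59)
sqrt(w(-128, 67) + 47885) = sqrt(-59 + 47885) = sqrt(47826) = 3*sqrt(5314)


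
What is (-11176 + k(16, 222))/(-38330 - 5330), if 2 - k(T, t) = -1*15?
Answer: 11159/43660 ≈ 0.25559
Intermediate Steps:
k(T, t) = 17 (k(T, t) = 2 - (-1)*15 = 2 - 1*(-15) = 2 + 15 = 17)
(-11176 + k(16, 222))/(-38330 - 5330) = (-11176 + 17)/(-38330 - 5330) = -11159/(-43660) = -11159*(-1/43660) = 11159/43660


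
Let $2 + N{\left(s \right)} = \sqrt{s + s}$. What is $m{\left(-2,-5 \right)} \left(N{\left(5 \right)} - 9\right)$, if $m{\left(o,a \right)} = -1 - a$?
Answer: $-44 + 4 \sqrt{10} \approx -31.351$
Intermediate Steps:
$N{\left(s \right)} = -2 + \sqrt{2} \sqrt{s}$ ($N{\left(s \right)} = -2 + \sqrt{s + s} = -2 + \sqrt{2 s} = -2 + \sqrt{2} \sqrt{s}$)
$m{\left(-2,-5 \right)} \left(N{\left(5 \right)} - 9\right) = \left(-1 - -5\right) \left(\left(-2 + \sqrt{2} \sqrt{5}\right) - 9\right) = \left(-1 + 5\right) \left(\left(-2 + \sqrt{10}\right) - 9\right) = 4 \left(-11 + \sqrt{10}\right) = -44 + 4 \sqrt{10}$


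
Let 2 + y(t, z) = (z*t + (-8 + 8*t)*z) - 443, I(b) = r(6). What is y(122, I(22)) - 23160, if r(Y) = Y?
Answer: -17065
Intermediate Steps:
I(b) = 6
y(t, z) = -445 + t*z + z*(-8 + 8*t) (y(t, z) = -2 + ((z*t + (-8 + 8*t)*z) - 443) = -2 + ((t*z + z*(-8 + 8*t)) - 443) = -2 + (-443 + t*z + z*(-8 + 8*t)) = -445 + t*z + z*(-8 + 8*t))
y(122, I(22)) - 23160 = (-445 - 8*6 + 9*122*6) - 23160 = (-445 - 48 + 6588) - 23160 = 6095 - 23160 = -17065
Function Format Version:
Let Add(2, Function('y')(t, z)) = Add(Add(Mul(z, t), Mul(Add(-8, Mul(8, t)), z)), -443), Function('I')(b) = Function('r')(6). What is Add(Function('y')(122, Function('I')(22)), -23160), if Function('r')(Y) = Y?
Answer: -17065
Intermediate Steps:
Function('I')(b) = 6
Function('y')(t, z) = Add(-445, Mul(t, z), Mul(z, Add(-8, Mul(8, t)))) (Function('y')(t, z) = Add(-2, Add(Add(Mul(z, t), Mul(Add(-8, Mul(8, t)), z)), -443)) = Add(-2, Add(Add(Mul(t, z), Mul(z, Add(-8, Mul(8, t)))), -443)) = Add(-2, Add(-443, Mul(t, z), Mul(z, Add(-8, Mul(8, t))))) = Add(-445, Mul(t, z), Mul(z, Add(-8, Mul(8, t)))))
Add(Function('y')(122, Function('I')(22)), -23160) = Add(Add(-445, Mul(-8, 6), Mul(9, 122, 6)), -23160) = Add(Add(-445, -48, 6588), -23160) = Add(6095, -23160) = -17065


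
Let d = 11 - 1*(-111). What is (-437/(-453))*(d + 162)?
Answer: 124108/453 ≈ 273.97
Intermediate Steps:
d = 122 (d = 11 + 111 = 122)
(-437/(-453))*(d + 162) = (-437/(-453))*(122 + 162) = -437*(-1/453)*284 = (437/453)*284 = 124108/453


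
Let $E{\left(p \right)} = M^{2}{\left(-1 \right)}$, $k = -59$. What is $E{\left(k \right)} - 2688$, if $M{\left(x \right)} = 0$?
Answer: $-2688$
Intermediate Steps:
$E{\left(p \right)} = 0$ ($E{\left(p \right)} = 0^{2} = 0$)
$E{\left(k \right)} - 2688 = 0 - 2688 = -2688$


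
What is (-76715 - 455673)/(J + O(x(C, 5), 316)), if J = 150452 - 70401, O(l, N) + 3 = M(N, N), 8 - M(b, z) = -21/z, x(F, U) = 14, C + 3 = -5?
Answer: -168234608/25297717 ≈ -6.6502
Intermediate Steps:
C = -8 (C = -3 - 5 = -8)
M(b, z) = 8 + 21/z (M(b, z) = 8 - (-21)/z = 8 + 21/z)
O(l, N) = 5 + 21/N (O(l, N) = -3 + (8 + 21/N) = 5 + 21/N)
J = 80051
(-76715 - 455673)/(J + O(x(C, 5), 316)) = (-76715 - 455673)/(80051 + (5 + 21/316)) = -532388/(80051 + (5 + 21*(1/316))) = -532388/(80051 + (5 + 21/316)) = -532388/(80051 + 1601/316) = -532388/25297717/316 = -532388*316/25297717 = -168234608/25297717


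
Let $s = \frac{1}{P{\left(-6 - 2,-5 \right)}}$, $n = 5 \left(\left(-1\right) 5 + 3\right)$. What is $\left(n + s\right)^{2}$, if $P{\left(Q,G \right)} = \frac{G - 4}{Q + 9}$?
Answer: $\frac{8281}{81} \approx 102.23$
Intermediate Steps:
$P{\left(Q,G \right)} = \frac{-4 + G}{9 + Q}$
$n = -10$ ($n = 5 \left(-5 + 3\right) = 5 \left(-2\right) = -10$)
$s = - \frac{1}{9}$ ($s = \frac{1}{\frac{1}{9 - 8} \left(-4 - 5\right)} = \frac{1}{\frac{1}{9 - 8} \left(-9\right)} = \frac{1}{1^{-1} \left(-9\right)} = \frac{1}{1 \left(-9\right)} = \frac{1}{-9} = - \frac{1}{9} \approx -0.11111$)
$\left(n + s\right)^{2} = \left(-10 - \frac{1}{9}\right)^{2} = \left(- \frac{91}{9}\right)^{2} = \frac{8281}{81}$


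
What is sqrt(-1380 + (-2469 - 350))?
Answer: I*sqrt(4199) ≈ 64.8*I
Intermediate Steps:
sqrt(-1380 + (-2469 - 350)) = sqrt(-1380 - 2819) = sqrt(-4199) = I*sqrt(4199)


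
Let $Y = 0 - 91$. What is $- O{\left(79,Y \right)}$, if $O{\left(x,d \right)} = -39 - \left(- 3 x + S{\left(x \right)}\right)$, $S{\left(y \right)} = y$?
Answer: $-119$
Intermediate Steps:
$Y = -91$
$O{\left(x,d \right)} = -39 + 2 x$ ($O{\left(x,d \right)} = -39 - \left(- 3 x + x\right) = -39 - - 2 x = -39 + 2 x$)
$- O{\left(79,Y \right)} = - (-39 + 2 \cdot 79) = - (-39 + 158) = \left(-1\right) 119 = -119$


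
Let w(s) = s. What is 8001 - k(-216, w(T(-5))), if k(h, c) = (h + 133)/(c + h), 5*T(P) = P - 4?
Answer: 8712674/1089 ≈ 8000.6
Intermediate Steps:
T(P) = -⅘ + P/5 (T(P) = (P - 4)/5 = (-4 + P)/5 = -⅘ + P/5)
k(h, c) = (133 + h)/(c + h)
8001 - k(-216, w(T(-5))) = 8001 - (133 - 216)/((-⅘ + (⅕)*(-5)) - 216) = 8001 - (-83)/((-⅘ - 1) - 216) = 8001 - (-83)/(-9/5 - 216) = 8001 - (-83)/(-1089/5) = 8001 - (-5)*(-83)/1089 = 8001 - 1*415/1089 = 8001 - 415/1089 = 8712674/1089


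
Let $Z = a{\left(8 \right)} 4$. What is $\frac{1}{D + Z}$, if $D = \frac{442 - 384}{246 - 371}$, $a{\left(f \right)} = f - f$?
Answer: $- \frac{125}{58} \approx -2.1552$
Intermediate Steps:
$a{\left(f \right)} = 0$
$Z = 0$ ($Z = 0 \cdot 4 = 0$)
$D = - \frac{58}{125}$ ($D = \frac{58}{-125} = 58 \left(- \frac{1}{125}\right) = - \frac{58}{125} \approx -0.464$)
$\frac{1}{D + Z} = \frac{1}{- \frac{58}{125} + 0} = \frac{1}{- \frac{58}{125}} = - \frac{125}{58}$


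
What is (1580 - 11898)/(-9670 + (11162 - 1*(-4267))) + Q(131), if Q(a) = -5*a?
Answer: -3782463/5759 ≈ -656.79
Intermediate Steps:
(1580 - 11898)/(-9670 + (11162 - 1*(-4267))) + Q(131) = (1580 - 11898)/(-9670 + (11162 - 1*(-4267))) - 5*131 = -10318/(-9670 + (11162 + 4267)) - 655 = -10318/(-9670 + 15429) - 655 = -10318/5759 - 655 = -3782463/5759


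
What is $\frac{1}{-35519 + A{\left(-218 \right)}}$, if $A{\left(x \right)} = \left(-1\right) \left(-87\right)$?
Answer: $- \frac{1}{35432} \approx -2.8223 \cdot 10^{-5}$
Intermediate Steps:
$A{\left(x \right)} = 87$
$\frac{1}{-35519 + A{\left(-218 \right)}} = \frac{1}{-35519 + 87} = \frac{1}{-35432} = - \frac{1}{35432}$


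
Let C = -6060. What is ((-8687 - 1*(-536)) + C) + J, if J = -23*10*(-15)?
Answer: -10761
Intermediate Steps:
J = 3450 (J = -230*(-15) = 3450)
((-8687 - 1*(-536)) + C) + J = ((-8687 - 1*(-536)) - 6060) + 3450 = ((-8687 + 536) - 6060) + 3450 = (-8151 - 6060) + 3450 = -14211 + 3450 = -10761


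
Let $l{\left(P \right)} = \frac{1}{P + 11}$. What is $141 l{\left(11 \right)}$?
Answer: $\frac{141}{22} \approx 6.4091$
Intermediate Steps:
$l{\left(P \right)} = \frac{1}{11 + P}$
$141 l{\left(11 \right)} = \frac{141}{11 + 11} = \frac{141}{22}$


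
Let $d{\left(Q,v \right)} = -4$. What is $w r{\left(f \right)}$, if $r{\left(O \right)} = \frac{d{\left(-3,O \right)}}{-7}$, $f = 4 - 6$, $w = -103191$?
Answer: $- \frac{412764}{7} \approx -58966.0$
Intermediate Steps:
$f = -2$ ($f = 4 - 6 = -2$)
$r{\left(O \right)} = \frac{4}{7}$ ($r{\left(O \right)} = - \frac{4}{-7} = \left(-4\right) \left(- \frac{1}{7}\right) = \frac{4}{7}$)
$w r{\left(f \right)} = \left(-103191\right) \frac{4}{7} = - \frac{412764}{7}$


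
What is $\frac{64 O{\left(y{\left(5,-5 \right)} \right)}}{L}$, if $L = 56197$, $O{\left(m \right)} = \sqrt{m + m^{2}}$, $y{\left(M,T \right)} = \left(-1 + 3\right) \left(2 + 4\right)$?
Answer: $\frac{128 \sqrt{39}}{56197} \approx 0.014224$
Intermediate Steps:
$y{\left(M,T \right)} = 12$ ($y{\left(M,T \right)} = 2 \cdot 6 = 12$)
$\frac{64 O{\left(y{\left(5,-5 \right)} \right)}}{L} = \frac{64 \sqrt{12 \left(1 + 12\right)}}{56197} = 64 \sqrt{12 \cdot 13} \cdot \frac{1}{56197} = 64 \sqrt{156} \cdot \frac{1}{56197} = 64 \cdot 2 \sqrt{39} \cdot \frac{1}{56197} = 128 \sqrt{39} \cdot \frac{1}{56197} = \frac{128 \sqrt{39}}{56197}$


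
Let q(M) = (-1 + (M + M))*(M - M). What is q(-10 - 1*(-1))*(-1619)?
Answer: 0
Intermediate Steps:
q(M) = 0 (q(M) = (-1 + 2*M)*0 = 0)
q(-10 - 1*(-1))*(-1619) = 0*(-1619) = 0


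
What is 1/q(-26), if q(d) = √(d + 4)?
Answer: -I*√22/22 ≈ -0.2132*I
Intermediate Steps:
q(d) = √(4 + d)
1/q(-26) = 1/(√(4 - 26)) = 1/(√(-22)) = 1/(I*√22) = -I*√22/22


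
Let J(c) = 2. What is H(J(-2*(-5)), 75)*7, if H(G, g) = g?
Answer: 525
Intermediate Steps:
H(J(-2*(-5)), 75)*7 = 75*7 = 525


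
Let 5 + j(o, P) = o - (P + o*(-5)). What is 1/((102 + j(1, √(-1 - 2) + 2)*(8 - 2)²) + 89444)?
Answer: 44755/4006021994 + 9*I*√3/2003010997 ≈ 1.1172e-5 + 7.7825e-9*I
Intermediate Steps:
j(o, P) = -5 - P + 6*o (j(o, P) = -5 + (o - (P + o*(-5))) = -5 + (o - (P - 5*o)) = -5 + (o + (-P + 5*o)) = -5 + (-P + 6*o) = -5 - P + 6*o)
1/((102 + j(1, √(-1 - 2) + 2)*(8 - 2)²) + 89444) = 1/((102 + (-5 - (√(-1 - 2) + 2) + 6*1)*(8 - 2)²) + 89444) = 1/((102 + (-5 - (√(-3) + 2) + 6)*6²) + 89444) = 1/((102 + (-5 - (I*√3 + 2) + 6)*36) + 89444) = 1/((102 + (-5 - (2 + I*√3) + 6)*36) + 89444) = 1/((102 + (-5 + (-2 - I*√3) + 6)*36) + 89444) = 1/((102 + (-1 - I*√3)*36) + 89444) = 1/((102 + (-36 - 36*I*√3)) + 89444) = 1/((66 - 36*I*√3) + 89444) = 1/(89510 - 36*I*√3)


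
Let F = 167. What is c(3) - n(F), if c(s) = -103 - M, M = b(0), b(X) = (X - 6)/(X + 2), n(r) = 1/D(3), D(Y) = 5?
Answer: -501/5 ≈ -100.20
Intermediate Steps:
n(r) = 1/5
b(X) = (-6 + X)/(2 + X)
M = -3 (M = (-6 + 0)/(2 + 0) = -6/2 = (1/2)*(-6) = -3)
c(s) = -100 (c(s) = -103 - 1*(-3) = -103 + 3 = -100)
c(3) - n(F) = -100 - 1*1/5 = -100 - 1/5 = -501/5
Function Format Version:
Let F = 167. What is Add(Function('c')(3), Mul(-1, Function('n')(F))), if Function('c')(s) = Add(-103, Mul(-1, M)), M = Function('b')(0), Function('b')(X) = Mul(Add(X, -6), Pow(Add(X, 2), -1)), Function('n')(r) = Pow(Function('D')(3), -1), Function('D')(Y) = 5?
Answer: Rational(-501, 5) ≈ -100.20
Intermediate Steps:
Function('n')(r) = Rational(1, 5) (Function('n')(r) = Pow(5, -1) = Rational(1, 5))
Function('b')(X) = Mul(Pow(Add(2, X), -1), Add(-6, X)) (Function('b')(X) = Mul(Add(-6, X), Pow(Add(2, X), -1)) = Mul(Pow(Add(2, X), -1), Add(-6, X)))
M = -3 (M = Mul(Pow(Add(2, 0), -1), Add(-6, 0)) = Mul(Pow(2, -1), -6) = Mul(Rational(1, 2), -6) = -3)
Function('c')(s) = -100 (Function('c')(s) = Add(-103, Mul(-1, -3)) = Add(-103, 3) = -100)
Add(Function('c')(3), Mul(-1, Function('n')(F))) = Add(-100, Mul(-1, Rational(1, 5))) = Add(-100, Rational(-1, 5)) = Rational(-501, 5)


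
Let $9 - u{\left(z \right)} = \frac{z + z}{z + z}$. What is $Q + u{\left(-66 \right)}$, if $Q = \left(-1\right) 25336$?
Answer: $-25328$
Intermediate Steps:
$u{\left(z \right)} = 8$ ($u{\left(z \right)} = 9 - \frac{z + z}{z + z} = 9 - \frac{2 z}{2 z} = 9 - 2 z \frac{1}{2 z} = 9 - 1 = 8$)
$Q = -25336$
$Q + u{\left(-66 \right)} = -25336 + 8 = -25328$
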